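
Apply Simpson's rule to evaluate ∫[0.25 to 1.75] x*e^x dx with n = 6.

f(x) = x*e^x
a = 0.25, b = 1.75, n = 6
h = (b - a)/n = 0.250000

Simpson's rule: (h/3)[f(x₀) + 4f(x₁) + 2f(x₂) + ... + f(xₙ)]

x_0 = 0.2500, f(x_0) = 0.321006, coefficient = 1
x_1 = 0.5000, f(x_1) = 0.824361, coefficient = 4
x_2 = 0.7500, f(x_2) = 1.587750, coefficient = 2
x_3 = 1.0000, f(x_3) = 2.718282, coefficient = 4
x_4 = 1.2500, f(x_4) = 4.362929, coefficient = 2
x_5 = 1.5000, f(x_5) = 6.722534, coefficient = 4
x_6 = 1.7500, f(x_6) = 10.070555, coefficient = 1

I ≈ (0.250000/3) × 63.353623 = 5.279469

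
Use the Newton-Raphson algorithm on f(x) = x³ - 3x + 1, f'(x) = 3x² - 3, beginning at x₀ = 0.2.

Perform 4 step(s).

f(x) = x³ - 3x + 1
f'(x) = 3x² - 3
x₀ = 0.2

Newton-Raphson formula: x_{n+1} = x_n - f(x_n)/f'(x_n)

Iteration 1:
  f(0.200000) = 0.408000
  f'(0.200000) = -2.880000
  x_1 = 0.200000 - 0.408000/(-2.880000) = 0.341667
Iteration 2:
  f(0.341667) = 0.014885
  f'(0.341667) = -2.649792
  x_2 = 0.341667 - 0.014885/(-2.649792) = 0.347284
Iteration 3:
  f(0.347284) = 0.000033
  f'(0.347284) = -2.638181
  x_3 = 0.347284 - 0.000033/(-2.638181) = 0.347296
Iteration 4:
  f(0.347296) = 0.000000
  f'(0.347296) = -2.638156
  x_4 = 0.347296 - 0.000000/(-2.638156) = 0.347296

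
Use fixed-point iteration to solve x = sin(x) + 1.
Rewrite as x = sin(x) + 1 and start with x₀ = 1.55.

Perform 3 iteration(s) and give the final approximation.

Equation: x = sin(x) + 1
Fixed-point form: x = sin(x) + 1
x₀ = 1.55

x_1 = g(1.550000) = 1.999784
x_2 = g(1.999784) = 1.909387
x_3 = g(1.909387) = 1.943224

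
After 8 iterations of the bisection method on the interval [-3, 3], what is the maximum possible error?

Bisection error bound: |error| ≤ (b-a)/2^n
|error| ≤ (3 - (-3))/2^8 = 6/2^8
|error| ≤ 0.0234375000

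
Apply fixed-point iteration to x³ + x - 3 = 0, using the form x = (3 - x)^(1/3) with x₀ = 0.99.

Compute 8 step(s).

Equation: x³ + x - 3 = 0
Fixed-point form: x = (3 - x)^(1/3)
x₀ = 0.99

x_1 = g(0.990000) = 1.262017
x_2 = g(1.262017) = 1.202306
x_3 = g(1.202306) = 1.215921
x_4 = g(1.215921) = 1.212843
x_5 = g(1.212843) = 1.213540
x_6 = g(1.213540) = 1.213383
x_7 = g(1.213383) = 1.213418
x_8 = g(1.213418) = 1.213410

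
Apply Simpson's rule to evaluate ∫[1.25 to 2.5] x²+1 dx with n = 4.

f(x) = x²+1
a = 1.25, b = 2.5, n = 4
h = (b - a)/n = 0.312500

Simpson's rule: (h/3)[f(x₀) + 4f(x₁) + 2f(x₂) + ... + f(xₙ)]

x_0 = 1.2500, f(x_0) = 2.562500, coefficient = 1
x_1 = 1.5625, f(x_1) = 3.441406, coefficient = 4
x_2 = 1.8750, f(x_2) = 4.515625, coefficient = 2
x_3 = 2.1875, f(x_3) = 5.785156, coefficient = 4
x_4 = 2.5000, f(x_4) = 7.250000, coefficient = 1

I ≈ (0.312500/3) × 55.750000 = 5.807292
Exact value: 5.807292
Error: 0.000000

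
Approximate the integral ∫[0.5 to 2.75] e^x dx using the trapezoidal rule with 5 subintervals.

f(x) = e^x
a = 0.5, b = 2.75, n = 5
h = (b - a)/n = 0.450000

Trapezoidal rule: (h/2)[f(x₀) + 2f(x₁) + 2f(x₂) + ... + f(xₙ)]

x_0 = 0.5000, f(x_0) = 1.648721, coefficient = 1
x_1 = 0.9500, f(x_1) = 2.585710, coefficient = 2
x_2 = 1.4000, f(x_2) = 4.055200, coefficient = 2
x_3 = 1.8500, f(x_3) = 6.359820, coefficient = 2
x_4 = 2.3000, f(x_4) = 9.974182, coefficient = 2
x_5 = 2.7500, f(x_5) = 15.642632, coefficient = 1

I ≈ (0.450000/2) × 63.241176 = 14.229265
Exact value: 13.993911
Error: 0.235354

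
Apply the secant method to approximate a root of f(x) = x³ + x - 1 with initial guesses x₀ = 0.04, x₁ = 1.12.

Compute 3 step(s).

f(x) = x³ + x - 1
x₀ = 0.04, x₁ = 1.12

Secant formula: x_{n+1} = x_n - f(x_n)(x_n - x_{n-1})/(f(x_n) - f(x_{n-1}))

Iteration 1:
  f(0.040000) = -0.959936
  f(1.120000) = 1.524928
  x_2 = 1.120000 - 1.524928×(1.120000 - 0.040000)/(1.524928 - (-0.959936))
       = 0.457218
Iteration 2:
  f(1.120000) = 1.524928
  f(0.457218) = -0.447201
  x_3 = 0.457218 - (-0.447201)×(0.457218 - 1.120000)/(-0.447201 - 1.524928)
       = 0.607511
Iteration 3:
  f(0.457218) = -0.447201
  f(0.607511) = -0.168275
  x_4 = 0.607511 - (-0.168275)×(0.607511 - 0.457218)/(-0.168275 - (-0.447201))
       = 0.698182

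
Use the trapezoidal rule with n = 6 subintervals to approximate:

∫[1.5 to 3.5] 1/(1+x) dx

f(x) = 1/(1+x)
a = 1.5, b = 3.5, n = 6
h = (b - a)/n = 0.333333

Trapezoidal rule: (h/2)[f(x₀) + 2f(x₁) + 2f(x₂) + ... + f(xₙ)]

x_0 = 1.5000, f(x_0) = 0.400000, coefficient = 1
x_1 = 1.8333, f(x_1) = 0.352941, coefficient = 2
x_2 = 2.1667, f(x_2) = 0.315789, coefficient = 2
x_3 = 2.5000, f(x_3) = 0.285714, coefficient = 2
x_4 = 2.8333, f(x_4) = 0.260870, coefficient = 2
x_5 = 3.1667, f(x_5) = 0.240000, coefficient = 2
x_6 = 3.5000, f(x_6) = 0.222222, coefficient = 1

I ≈ (0.333333/2) × 3.532851 = 0.588809
Exact value: 0.587787
Error: 0.001022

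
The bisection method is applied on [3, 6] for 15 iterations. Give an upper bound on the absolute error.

Bisection error bound: |error| ≤ (b-a)/2^n
|error| ≤ (6 - 3)/2^15 = 3/2^15
|error| ≤ 0.0000915527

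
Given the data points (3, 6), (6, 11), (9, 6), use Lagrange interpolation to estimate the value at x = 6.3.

Lagrange interpolation formula:
P(x) = Σ yᵢ × Lᵢ(x)
where Lᵢ(x) = Π_{j≠i} (x - xⱼ)/(xᵢ - xⱼ)

L_0(6.3) = (6.3 - 6)/(3 - 6) × (6.3 - 9)/(3 - 9) = -0.045000
L_1(6.3) = (6.3 - 3)/(6 - 3) × (6.3 - 9)/(6 - 9) = 0.990000
L_2(6.3) = (6.3 - 3)/(9 - 3) × (6.3 - 6)/(9 - 6) = 0.055000

P(6.3) = 6×L_0(6.3) + 11×L_1(6.3) + 6×L_2(6.3)
P(6.3) = 10.950000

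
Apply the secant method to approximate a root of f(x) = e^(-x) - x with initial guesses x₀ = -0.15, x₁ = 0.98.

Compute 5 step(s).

f(x) = e^(-x) - x
x₀ = -0.15, x₁ = 0.98

Secant formula: x_{n+1} = x_n - f(x_n)(x_n - x_{n-1})/(f(x_n) - f(x_{n-1}))

Iteration 1:
  f(-0.150000) = 1.311834
  f(0.980000) = -0.604689
  x_2 = 0.980000 - (-0.604689)×(0.980000 - (-0.150000))/(-0.604689 - 1.311834)
       = 0.623470
Iteration 2:
  f(0.980000) = -0.604689
  f(0.623470) = -0.087389
  x_3 = 0.623470 - (-0.087389)×(0.623470 - 0.980000)/(-0.087389 - (-0.604689))
       = 0.563240
Iteration 3:
  f(0.623470) = -0.087389
  f(0.563240) = 0.006121
  x_4 = 0.563240 - 0.006121×(0.563240 - 0.623470)/(0.006121 - (-0.087389))
       = 0.567183
Iteration 4:
  f(0.563240) = 0.006121
  f(0.567183) = -0.000062
  x_5 = 0.567183 - (-0.000062)×(0.567183 - 0.563240)/(-0.000062 - 0.006121)
       = 0.567143
Iteration 5:
  f(0.567183) = -0.000062
  f(0.567143) = 0.000000
  x_6 = 0.567143 - 0.000000×(0.567143 - 0.567183)/(0.000000 - (-0.000062))
       = 0.567143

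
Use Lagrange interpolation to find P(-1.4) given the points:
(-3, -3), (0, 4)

Lagrange interpolation formula:
P(x) = Σ yᵢ × Lᵢ(x)
where Lᵢ(x) = Π_{j≠i} (x - xⱼ)/(xᵢ - xⱼ)

L_0(-1.4) = (-1.4 - 0)/(-3 - 0) = 0.466667
L_1(-1.4) = (-1.4 - (-3))/(0 - (-3)) = 0.533333

P(-1.4) = (-3)×L_0(-1.4) + 4×L_1(-1.4)
P(-1.4) = 0.733333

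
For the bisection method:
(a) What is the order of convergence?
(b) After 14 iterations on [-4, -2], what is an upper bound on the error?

(a) Bisection has linear (order 1) convergence; the error is halved each step.

(b) Error bound = (b-a)/2^n = (-2 - (-4))/2^{14}
    = 2/2^{14}

(a) 1 (linear); (b) error ≤ 1.22e-04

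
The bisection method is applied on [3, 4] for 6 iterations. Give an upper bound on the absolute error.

Bisection error bound: |error| ≤ (b-a)/2^n
|error| ≤ (4 - 3)/2^6 = 1/2^6
|error| ≤ 0.0156250000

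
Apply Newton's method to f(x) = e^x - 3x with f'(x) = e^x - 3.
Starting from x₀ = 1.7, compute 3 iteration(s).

f(x) = e^x - 3x
f'(x) = e^x - 3
x₀ = 1.7

Newton-Raphson formula: x_{n+1} = x_n - f(x_n)/f'(x_n)

Iteration 1:
  f(1.700000) = 0.373947
  f'(1.700000) = 2.473947
  x_1 = 1.700000 - 0.373947/2.473947 = 1.548846
Iteration 2:
  f(1.548846) = 0.059498
  f'(1.548846) = 1.706036
  x_2 = 1.548846 - 0.059498/1.706036 = 1.513971
Iteration 3:
  f(1.513971) = 0.002829
  f'(1.513971) = 1.544741
  x_3 = 1.513971 - 0.002829/1.544741 = 1.512140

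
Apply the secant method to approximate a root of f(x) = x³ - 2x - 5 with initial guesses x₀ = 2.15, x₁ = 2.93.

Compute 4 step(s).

f(x) = x³ - 2x - 5
x₀ = 2.15, x₁ = 2.93

Secant formula: x_{n+1} = x_n - f(x_n)(x_n - x_{n-1})/(f(x_n) - f(x_{n-1}))

Iteration 1:
  f(2.150000) = 0.638375
  f(2.930000) = 14.293757
  x_2 = 2.930000 - 14.293757×(2.930000 - 2.150000)/(14.293757 - 0.638375)
       = 2.113536
Iteration 2:
  f(2.930000) = 14.293757
  f(2.113536) = 0.214164
  x_3 = 2.113536 - 0.214164×(2.113536 - 2.930000)/(0.214164 - 14.293757)
       = 2.101117
Iteration 3:
  f(2.113536) = 0.214164
  f(2.101117) = 0.073547
  x_4 = 2.101117 - 0.073547×(2.101117 - 2.113536)/(0.073547 - 0.214164)
       = 2.094621
Iteration 4:
  f(2.101117) = 0.073547
  f(2.094621) = 0.000775
  x_5 = 2.094621 - 0.000775×(2.094621 - 2.101117)/(0.000775 - 0.073547)
       = 2.094552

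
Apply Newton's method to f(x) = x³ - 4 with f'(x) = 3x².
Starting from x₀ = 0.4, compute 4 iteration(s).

f(x) = x³ - 4
f'(x) = 3x²
x₀ = 0.4

Newton-Raphson formula: x_{n+1} = x_n - f(x_n)/f'(x_n)

Iteration 1:
  f(0.400000) = -3.936000
  f'(0.400000) = 0.480000
  x_1 = 0.400000 - (-3.936000)/0.480000 = 8.600000
Iteration 2:
  f(8.600000) = 632.056000
  f'(8.600000) = 221.880000
  x_2 = 8.600000 - 632.056000/221.880000 = 5.751361
Iteration 3:
  f(5.751361) = 186.244411
  f'(5.751361) = 99.234463
  x_3 = 5.751361 - 186.244411/99.234463 = 3.874549
Iteration 4:
  f(3.874549) = 54.165247
  f'(3.874549) = 45.036397
  x_4 = 3.874549 - 54.165247/45.036397 = 2.671850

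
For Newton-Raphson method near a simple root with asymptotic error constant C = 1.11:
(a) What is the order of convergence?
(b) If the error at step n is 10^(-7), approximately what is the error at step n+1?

(a) Newton-Raphson has quadratic (order 2) convergence near simple roots.
    This means |e_{n+1}| ≈ C|e_n|².

(b) With |e_n| = 10^(-7) and C = 1.11:
    |e_{n+1}| ≈ 1.11 × (10^(-7))² = 1.11 × 10^(-14)

(a) 2 (quadratic); (b) |e_{n+1}| ≈ 1.110e-14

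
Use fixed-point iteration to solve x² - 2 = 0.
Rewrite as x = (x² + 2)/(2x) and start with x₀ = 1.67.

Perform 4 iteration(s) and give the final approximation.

Equation: x² - 2 = 0
Fixed-point form: x = (x² + 2)/(2x)
x₀ = 1.67

x_1 = g(1.670000) = 1.433802
x_2 = g(1.433802) = 1.414347
x_3 = g(1.414347) = 1.414214
x_4 = g(1.414214) = 1.414214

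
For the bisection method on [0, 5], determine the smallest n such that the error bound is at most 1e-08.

We need (b-a)/2^n ≤ 1e-08
(5 - 0)/2^n ≤ 1e-08
5/2^n ≤ 1e-08
2^n ≥ 500000000
n ≥ log₂(500000000) = 28.90
n ≥ 29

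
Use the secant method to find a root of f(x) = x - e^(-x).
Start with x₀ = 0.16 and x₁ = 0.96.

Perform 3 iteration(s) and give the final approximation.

f(x) = x - e^(-x)
x₀ = 0.16, x₁ = 0.96

Secant formula: x_{n+1} = x_n - f(x_n)(x_n - x_{n-1})/(f(x_n) - f(x_{n-1}))

Iteration 1:
  f(0.160000) = -0.692144
  f(0.960000) = 0.577107
  x_2 = 0.960000 - 0.577107×(0.960000 - 0.160000)/(0.577107 - (-0.692144))
       = 0.596253
Iteration 2:
  f(0.960000) = 0.577107
  f(0.596253) = 0.045382
  x_3 = 0.596253 - 0.045382×(0.596253 - 0.960000)/(0.045382 - 0.577107)
       = 0.565208
Iteration 3:
  f(0.596253) = 0.045382
  f(0.565208) = -0.003033
  x_4 = 0.565208 - (-0.003033)×(0.565208 - 0.596253)/(-0.003033 - 0.045382)
       = 0.567153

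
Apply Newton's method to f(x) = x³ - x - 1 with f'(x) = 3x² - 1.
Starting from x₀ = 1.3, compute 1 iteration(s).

f(x) = x³ - x - 1
f'(x) = 3x² - 1
x₀ = 1.3

Newton-Raphson formula: x_{n+1} = x_n - f(x_n)/f'(x_n)

Iteration 1:
  f(1.300000) = -0.103000
  f'(1.300000) = 4.070000
  x_1 = 1.300000 - (-0.103000)/4.070000 = 1.325307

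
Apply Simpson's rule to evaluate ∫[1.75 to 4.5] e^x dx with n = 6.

f(x) = e^x
a = 1.75, b = 4.5, n = 6
h = (b - a)/n = 0.458333

Simpson's rule: (h/3)[f(x₀) + 4f(x₁) + 2f(x₂) + ... + f(xₙ)]

x_0 = 1.7500, f(x_0) = 5.754603, coefficient = 1
x_1 = 2.2083, f(x_1) = 9.100536, coefficient = 4
x_2 = 2.6667, f(x_2) = 14.391916, coefficient = 2
x_3 = 3.1250, f(x_3) = 22.759895, coefficient = 4
x_4 = 3.5833, f(x_4) = 35.993319, coefficient = 2
x_5 = 4.0417, f(x_5) = 56.921132, coefficient = 4
x_6 = 4.5000, f(x_6) = 90.017131, coefficient = 1

I ≈ (0.458333/3) × 551.668458 = 84.282681
Exact value: 84.262529
Error: 0.020153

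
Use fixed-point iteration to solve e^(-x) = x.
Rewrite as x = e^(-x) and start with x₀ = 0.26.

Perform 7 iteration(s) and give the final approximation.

Equation: e^(-x) = x
Fixed-point form: x = e^(-x)
x₀ = 0.26

x_1 = g(0.260000) = 0.771052
x_2 = g(0.771052) = 0.462526
x_3 = g(0.462526) = 0.629691
x_4 = g(0.629691) = 0.532757
x_5 = g(0.532757) = 0.586985
x_6 = g(0.586985) = 0.556001
x_7 = g(0.556001) = 0.573498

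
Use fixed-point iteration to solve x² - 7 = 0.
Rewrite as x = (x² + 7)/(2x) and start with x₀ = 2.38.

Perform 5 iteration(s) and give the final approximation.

Equation: x² - 7 = 0
Fixed-point form: x = (x² + 7)/(2x)
x₀ = 2.38

x_1 = g(2.380000) = 2.660588
x_2 = g(2.660588) = 2.645793
x_3 = g(2.645793) = 2.645751
x_4 = g(2.645751) = 2.645751
x_5 = g(2.645751) = 2.645751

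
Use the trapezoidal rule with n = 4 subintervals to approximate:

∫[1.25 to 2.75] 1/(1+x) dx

f(x) = 1/(1+x)
a = 1.25, b = 2.75, n = 4
h = (b - a)/n = 0.375000

Trapezoidal rule: (h/2)[f(x₀) + 2f(x₁) + 2f(x₂) + ... + f(xₙ)]

x_0 = 1.2500, f(x_0) = 0.444444, coefficient = 1
x_1 = 1.6250, f(x_1) = 0.380952, coefficient = 2
x_2 = 2.0000, f(x_2) = 0.333333, coefficient = 2
x_3 = 2.3750, f(x_3) = 0.296296, coefficient = 2
x_4 = 2.7500, f(x_4) = 0.266667, coefficient = 1

I ≈ (0.375000/2) × 2.732275 = 0.512302
Exact value: 0.510826
Error: 0.001476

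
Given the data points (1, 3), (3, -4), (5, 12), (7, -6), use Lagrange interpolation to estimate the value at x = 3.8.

Lagrange interpolation formula:
P(x) = Σ yᵢ × Lᵢ(x)
where Lᵢ(x) = Π_{j≠i} (x - xⱼ)/(xᵢ - xⱼ)

L_0(3.8) = (3.8 - 3)/(1 - 3) × (3.8 - 5)/(1 - 5) × (3.8 - 7)/(1 - 7) = -0.064000
L_1(3.8) = (3.8 - 1)/(3 - 1) × (3.8 - 5)/(3 - 5) × (3.8 - 7)/(3 - 7) = 0.672000
L_2(3.8) = (3.8 - 1)/(5 - 1) × (3.8 - 3)/(5 - 3) × (3.8 - 7)/(5 - 7) = 0.448000
L_3(3.8) = (3.8 - 1)/(7 - 1) × (3.8 - 3)/(7 - 3) × (3.8 - 5)/(7 - 5) = -0.056000

P(3.8) = 3×L_0(3.8) + (-4)×L_1(3.8) + 12×L_2(3.8) + (-6)×L_3(3.8)
P(3.8) = 2.832000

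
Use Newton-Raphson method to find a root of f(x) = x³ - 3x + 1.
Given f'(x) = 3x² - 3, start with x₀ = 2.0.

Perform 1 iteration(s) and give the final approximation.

f(x) = x³ - 3x + 1
f'(x) = 3x² - 3
x₀ = 2.0

Newton-Raphson formula: x_{n+1} = x_n - f(x_n)/f'(x_n)

Iteration 1:
  f(2.000000) = 3.000000
  f'(2.000000) = 9.000000
  x_1 = 2.000000 - 3.000000/9.000000 = 1.666667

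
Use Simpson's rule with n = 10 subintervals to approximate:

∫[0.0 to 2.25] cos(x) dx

f(x) = cos(x)
a = 0.0, b = 2.25, n = 10
h = (b - a)/n = 0.225000

Simpson's rule: (h/3)[f(x₀) + 4f(x₁) + 2f(x₂) + ... + f(xₙ)]

x_0 = 0.0000, f(x_0) = 1.000000, coefficient = 1
x_1 = 0.2250, f(x_1) = 0.974794, coefficient = 4
x_2 = 0.4500, f(x_2) = 0.900447, coefficient = 2
x_3 = 0.6750, f(x_3) = 0.780707, coefficient = 4
x_4 = 0.9000, f(x_4) = 0.621610, coefficient = 2
x_5 = 1.1250, f(x_5) = 0.431177, coefficient = 4
x_6 = 1.3500, f(x_6) = 0.219007, coefficient = 2
x_7 = 1.5750, f(x_7) = -0.004204, coefficient = 4
x_8 = 1.8000, f(x_8) = -0.227202, coefficient = 2
x_9 = 2.0250, f(x_9) = -0.438747, coefficient = 4
x_10 = 2.2500, f(x_10) = -0.628174, coefficient = 1

I ≈ (0.225000/3) × 10.374458 = 0.778084
Exact value: 0.778073
Error: 0.000011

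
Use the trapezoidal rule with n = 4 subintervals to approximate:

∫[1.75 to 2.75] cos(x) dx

f(x) = cos(x)
a = 1.75, b = 2.75, n = 4
h = (b - a)/n = 0.250000

Trapezoidal rule: (h/2)[f(x₀) + 2f(x₁) + 2f(x₂) + ... + f(xₙ)]

x_0 = 1.7500, f(x_0) = -0.178246, coefficient = 1
x_1 = 2.0000, f(x_1) = -0.416147, coefficient = 2
x_2 = 2.2500, f(x_2) = -0.628174, coefficient = 2
x_3 = 2.5000, f(x_3) = -0.801144, coefficient = 2
x_4 = 2.7500, f(x_4) = -0.924302, coefficient = 1

I ≈ (0.250000/2) × -4.793477 = -0.599185
Exact value: -0.602325
Error: 0.003140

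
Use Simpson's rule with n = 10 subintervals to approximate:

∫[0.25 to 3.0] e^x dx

f(x) = e^x
a = 0.25, b = 3.0, n = 10
h = (b - a)/n = 0.275000

Simpson's rule: (h/3)[f(x₀) + 4f(x₁) + 2f(x₂) + ... + f(xₙ)]

x_0 = 0.2500, f(x_0) = 1.284025, coefficient = 1
x_1 = 0.5250, f(x_1) = 1.690459, coefficient = 4
x_2 = 0.8000, f(x_2) = 2.225541, coefficient = 2
x_3 = 1.0750, f(x_3) = 2.929993, coefficient = 4
x_4 = 1.3500, f(x_4) = 3.857426, coefficient = 2
x_5 = 1.6250, f(x_5) = 5.078419, coefficient = 4
x_6 = 1.9000, f(x_6) = 6.685894, coefficient = 2
x_7 = 2.1750, f(x_7) = 8.802185, coefficient = 4
x_8 = 2.4500, f(x_8) = 11.588347, coefficient = 2
x_9 = 2.7250, f(x_9) = 15.256414, coefficient = 4
x_10 = 3.0000, f(x_10) = 20.085537, coefficient = 1

I ≈ (0.275000/3) × 205.113857 = 18.802104
Exact value: 18.801512
Error: 0.000592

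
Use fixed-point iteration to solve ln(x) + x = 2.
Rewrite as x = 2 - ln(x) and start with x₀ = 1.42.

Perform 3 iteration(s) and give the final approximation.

Equation: ln(x) + x = 2
Fixed-point form: x = 2 - ln(x)
x₀ = 1.42

x_1 = g(1.420000) = 1.649343
x_2 = g(1.649343) = 1.499623
x_3 = g(1.499623) = 1.594786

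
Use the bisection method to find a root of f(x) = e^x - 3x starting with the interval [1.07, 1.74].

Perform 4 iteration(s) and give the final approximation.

f(x) = e^x - 3x
Initial interval: [1.07, 1.74]

Iteration 1:
  c_1 = (1.070000 + 1.740000)/2 = 1.405000
  f(c_1) = f(1.405000) = -0.139473
  f(a) × f(c) ≥ 0, new interval: [1.405000, 1.740000]
Iteration 2:
  c_2 = (1.405000 + 1.740000)/2 = 1.572500
  f(c_2) = f(1.572500) = 0.101180
  f(a) × f(c) < 0, new interval: [1.405000, 1.572500]
Iteration 3:
  c_3 = (1.405000 + 1.572500)/2 = 1.488750
  f(c_3) = f(1.488750) = -0.034697
  f(a) × f(c) ≥ 0, new interval: [1.488750, 1.572500]
Iteration 4:
  c_4 = (1.488750 + 1.572500)/2 = 1.530625
  f(c_4) = f(1.530625) = 0.029189
  f(a) × f(c) < 0, new interval: [1.488750, 1.530625]

After 4 iteration(s), the approximation is c_4 = 1.530625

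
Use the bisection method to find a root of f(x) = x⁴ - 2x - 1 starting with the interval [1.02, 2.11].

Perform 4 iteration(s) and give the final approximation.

f(x) = x⁴ - 2x - 1
Initial interval: [1.02, 2.11]

Iteration 1:
  c_1 = (1.020000 + 2.110000)/2 = 1.565000
  f(c_1) = f(1.565000) = 1.868703
  f(a) × f(c) < 0, new interval: [1.020000, 1.565000]
Iteration 2:
  c_2 = (1.020000 + 1.565000)/2 = 1.292500
  f(c_2) = f(1.292500) = -0.794242
  f(a) × f(c) ≥ 0, new interval: [1.292500, 1.565000]
Iteration 3:
  c_3 = (1.292500 + 1.565000)/2 = 1.428750
  f(c_3) = f(1.428750) = 0.309514
  f(a) × f(c) < 0, new interval: [1.292500, 1.428750]
Iteration 4:
  c_4 = (1.292500 + 1.428750)/2 = 1.360625
  f(c_4) = f(1.360625) = -0.293937
  f(a) × f(c) ≥ 0, new interval: [1.360625, 1.428750]

After 4 iteration(s), the approximation is c_4 = 1.360625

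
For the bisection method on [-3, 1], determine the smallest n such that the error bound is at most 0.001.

We need (b-a)/2^n ≤ 0.001
(1 - (-3))/2^n ≤ 0.001
4/2^n ≤ 0.001
2^n ≥ 4000
n ≥ log₂(4000) = 11.97
n ≥ 12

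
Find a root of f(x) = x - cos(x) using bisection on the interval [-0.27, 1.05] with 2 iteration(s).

f(x) = x - cos(x)
Initial interval: [-0.27, 1.05]

Iteration 1:
  c_1 = (-0.270000 + 1.050000)/2 = 0.390000
  f(c_1) = f(0.390000) = -0.534909
  f(a) × f(c) ≥ 0, new interval: [0.390000, 1.050000]
Iteration 2:
  c_2 = (0.390000 + 1.050000)/2 = 0.720000
  f(c_2) = f(0.720000) = -0.031806
  f(a) × f(c) ≥ 0, new interval: [0.720000, 1.050000]

After 2 iteration(s), the approximation is c_2 = 0.720000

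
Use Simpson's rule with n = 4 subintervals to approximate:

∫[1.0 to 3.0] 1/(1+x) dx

f(x) = 1/(1+x)
a = 1.0, b = 3.0, n = 4
h = (b - a)/n = 0.500000

Simpson's rule: (h/3)[f(x₀) + 4f(x₁) + 2f(x₂) + ... + f(xₙ)]

x_0 = 1.0000, f(x_0) = 0.500000, coefficient = 1
x_1 = 1.5000, f(x_1) = 0.400000, coefficient = 4
x_2 = 2.0000, f(x_2) = 0.333333, coefficient = 2
x_3 = 2.5000, f(x_3) = 0.285714, coefficient = 4
x_4 = 3.0000, f(x_4) = 0.250000, coefficient = 1

I ≈ (0.500000/3) × 4.159524 = 0.693254
Exact value: 0.693147
Error: 0.000107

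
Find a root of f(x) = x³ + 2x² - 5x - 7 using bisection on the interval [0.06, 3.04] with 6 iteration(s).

f(x) = x³ + 2x² - 5x - 7
Initial interval: [0.06, 3.04]

Iteration 1:
  c_1 = (0.060000 + 3.040000)/2 = 1.550000
  f(c_1) = f(1.550000) = -6.221125
  f(a) × f(c) ≥ 0, new interval: [1.550000, 3.040000]
Iteration 2:
  c_2 = (1.550000 + 3.040000)/2 = 2.295000
  f(c_2) = f(2.295000) = 4.146872
  f(a) × f(c) < 0, new interval: [1.550000, 2.295000]
Iteration 3:
  c_3 = (1.550000 + 2.295000)/2 = 1.922500
  f(c_3) = f(1.922500) = -2.114915
  f(a) × f(c) ≥ 0, new interval: [1.922500, 2.295000]
Iteration 4:
  c_4 = (1.922500 + 2.295000)/2 = 2.108750
  f(c_4) = f(2.108750) = 0.727149
  f(a) × f(c) < 0, new interval: [1.922500, 2.108750]
Iteration 5:
  c_5 = (1.922500 + 2.108750)/2 = 2.015625
  f(c_5) = f(2.015625) = -0.763668
  f(a) × f(c) ≥ 0, new interval: [2.015625, 2.108750]
Iteration 6:
  c_6 = (2.015625 + 2.108750)/2 = 2.062187
  f(c_6) = f(2.062187) = -0.036009
  f(a) × f(c) ≥ 0, new interval: [2.062187, 2.108750]

After 6 iteration(s), the approximation is c_6 = 2.062187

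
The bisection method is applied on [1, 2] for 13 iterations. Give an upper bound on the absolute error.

Bisection error bound: |error| ≤ (b-a)/2^n
|error| ≤ (2 - 1)/2^13 = 1/2^13
|error| ≤ 0.0001220703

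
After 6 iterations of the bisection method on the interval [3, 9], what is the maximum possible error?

Bisection error bound: |error| ≤ (b-a)/2^n
|error| ≤ (9 - 3)/2^6 = 6/2^6
|error| ≤ 0.0937500000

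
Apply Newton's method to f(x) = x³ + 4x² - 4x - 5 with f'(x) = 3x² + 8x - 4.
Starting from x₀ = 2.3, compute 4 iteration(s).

f(x) = x³ + 4x² - 4x - 5
f'(x) = 3x² + 8x - 4
x₀ = 2.3

Newton-Raphson formula: x_{n+1} = x_n - f(x_n)/f'(x_n)

Iteration 1:
  f(2.300000) = 19.127000
  f'(2.300000) = 30.270000
  x_1 = 2.300000 - 19.127000/30.270000 = 1.668120
Iteration 2:
  f(1.668120) = 4.099773
  f'(1.668120) = 17.692838
  x_2 = 1.668120 - 4.099773/17.692838 = 1.436401
Iteration 3:
  f(1.436401) = 0.471037
  f'(1.436401) = 13.680950
  x_3 = 1.436401 - 0.471037/13.680950 = 1.401971
Iteration 4:
  f(1.401971) = 0.009809
  f'(1.401971) = 13.112332
  x_4 = 1.401971 - 0.009809/13.112332 = 1.401223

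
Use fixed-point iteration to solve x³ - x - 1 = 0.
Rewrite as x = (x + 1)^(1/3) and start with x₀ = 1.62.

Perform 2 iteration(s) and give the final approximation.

Equation: x³ - x - 1 = 0
Fixed-point form: x = (x + 1)^(1/3)
x₀ = 1.62

x_1 = g(1.620000) = 1.378586
x_2 = g(1.378586) = 1.334872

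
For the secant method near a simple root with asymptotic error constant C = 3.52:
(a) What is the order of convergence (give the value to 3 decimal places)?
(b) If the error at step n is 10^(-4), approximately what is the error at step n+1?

(a) Secant method has superlinear convergence with order φ = (1+√5)/2 ≈ 1.618.
    This means |e_{n+1}| ≈ C|e_n|^1.618.

(b) With |e_n| = 10^(-4) and C = 3.52:
    |e_{n+1}| ≈ 3.52 × (10^(-4))^1.618 = 3.52 × 10^(-6.47)

(a) ≈ 1.618 (golden ratio); (b) |e_{n+1}| ≈ 1.187e-06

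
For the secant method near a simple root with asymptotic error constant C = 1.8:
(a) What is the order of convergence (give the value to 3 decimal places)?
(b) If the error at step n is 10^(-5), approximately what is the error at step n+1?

(a) Secant method has superlinear convergence with order φ = (1+√5)/2 ≈ 1.618.
    This means |e_{n+1}| ≈ C|e_n|^1.618.

(b) With |e_n| = 10^(-5) and C = 1.8:
    |e_{n+1}| ≈ 1.8 × (10^(-5))^1.618 = 1.8 × 10^(-8.09)

(a) ≈ 1.618 (golden ratio); (b) |e_{n+1}| ≈ 1.463e-08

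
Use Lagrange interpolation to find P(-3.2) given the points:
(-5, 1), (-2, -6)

Lagrange interpolation formula:
P(x) = Σ yᵢ × Lᵢ(x)
where Lᵢ(x) = Π_{j≠i} (x - xⱼ)/(xᵢ - xⱼ)

L_0(-3.2) = (-3.2 - (-2))/(-5 - (-2)) = 0.400000
L_1(-3.2) = (-3.2 - (-5))/(-2 - (-5)) = 0.600000

P(-3.2) = 1×L_0(-3.2) + (-6)×L_1(-3.2)
P(-3.2) = -3.200000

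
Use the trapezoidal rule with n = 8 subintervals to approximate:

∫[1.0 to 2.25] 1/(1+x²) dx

f(x) = 1/(1+x²)
a = 1.0, b = 2.25, n = 8
h = (b - a)/n = 0.156250

Trapezoidal rule: (h/2)[f(x₀) + 2f(x₁) + 2f(x₂) + ... + f(xₙ)]

x_0 = 1.0000, f(x_0) = 0.500000, coefficient = 1
x_1 = 1.1562, f(x_1) = 0.427915, coefficient = 2
x_2 = 1.3125, f(x_2) = 0.367288, coefficient = 2
x_3 = 1.4688, f(x_3) = 0.316734, coefficient = 2
x_4 = 1.6250, f(x_4) = 0.274678, coefficient = 2
x_5 = 1.7812, f(x_5) = 0.239644, coefficient = 2
x_6 = 1.9375, f(x_6) = 0.210353, coefficient = 2
x_7 = 2.0938, f(x_7) = 0.185743, coefficient = 2
x_8 = 2.2500, f(x_8) = 0.164948, coefficient = 1

I ≈ (0.156250/2) × 4.709659 = 0.367942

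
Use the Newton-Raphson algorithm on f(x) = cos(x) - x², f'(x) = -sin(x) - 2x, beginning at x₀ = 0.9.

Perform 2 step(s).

f(x) = cos(x) - x²
f'(x) = -sin(x) - 2x
x₀ = 0.9

Newton-Raphson formula: x_{n+1} = x_n - f(x_n)/f'(x_n)

Iteration 1:
  f(0.900000) = -0.188390
  f'(0.900000) = -2.583327
  x_1 = 0.900000 - (-0.188390)/(-2.583327) = 0.827075
Iteration 2:
  f(0.827075) = -0.007021
  f'(0.827075) = -2.390103
  x_2 = 0.827075 - (-0.007021)/(-2.390103) = 0.824137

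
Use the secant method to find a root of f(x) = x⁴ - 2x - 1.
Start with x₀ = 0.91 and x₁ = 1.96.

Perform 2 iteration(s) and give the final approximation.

f(x) = x⁴ - 2x - 1
x₀ = 0.91, x₁ = 1.96

Secant formula: x_{n+1} = x_n - f(x_n)(x_n - x_{n-1})/(f(x_n) - f(x_{n-1}))

Iteration 1:
  f(0.910000) = -2.134250
  f(1.960000) = 9.837891
  x_2 = 1.960000 - 9.837891×(1.960000 - 0.910000)/(9.837891 - (-2.134250))
       = 1.097181
Iteration 2:
  f(1.960000) = 9.837891
  f(1.097181) = -1.745211
  x_3 = 1.097181 - (-1.745211)×(1.097181 - 1.960000)/(-1.745211 - 9.837891)
       = 1.227181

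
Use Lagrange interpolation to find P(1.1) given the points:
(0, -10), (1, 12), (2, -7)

Lagrange interpolation formula:
P(x) = Σ yᵢ × Lᵢ(x)
where Lᵢ(x) = Π_{j≠i} (x - xⱼ)/(xᵢ - xⱼ)

L_0(1.1) = (1.1 - 1)/(0 - 1) × (1.1 - 2)/(0 - 2) = -0.045000
L_1(1.1) = (1.1 - 0)/(1 - 0) × (1.1 - 2)/(1 - 2) = 0.990000
L_2(1.1) = (1.1 - 0)/(2 - 0) × (1.1 - 1)/(2 - 1) = 0.055000

P(1.1) = (-10)×L_0(1.1) + 12×L_1(1.1) + (-7)×L_2(1.1)
P(1.1) = 11.945000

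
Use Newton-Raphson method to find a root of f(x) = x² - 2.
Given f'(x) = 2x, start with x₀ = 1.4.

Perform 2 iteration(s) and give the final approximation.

f(x) = x² - 2
f'(x) = 2x
x₀ = 1.4

Newton-Raphson formula: x_{n+1} = x_n - f(x_n)/f'(x_n)

Iteration 1:
  f(1.400000) = -0.040000
  f'(1.400000) = 2.800000
  x_1 = 1.400000 - (-0.040000)/2.800000 = 1.414286
Iteration 2:
  f(1.414286) = 0.000204
  f'(1.414286) = 2.828571
  x_2 = 1.414286 - 0.000204/2.828571 = 1.414214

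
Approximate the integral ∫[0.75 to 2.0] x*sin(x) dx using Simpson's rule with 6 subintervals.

f(x) = x*sin(x)
a = 0.75, b = 2.0, n = 6
h = (b - a)/n = 0.208333

Simpson's rule: (h/3)[f(x₀) + 4f(x₁) + 2f(x₂) + ... + f(xₙ)]

x_0 = 0.7500, f(x_0) = 0.511229, coefficient = 1
x_1 = 0.9583, f(x_1) = 0.784141, coefficient = 4
x_2 = 1.1667, f(x_2) = 1.072686, coefficient = 2
x_3 = 1.3750, f(x_3) = 1.348728, coefficient = 4
x_4 = 1.5833, f(x_4) = 1.583209, coefficient = 2
x_5 = 1.7917, f(x_5) = 1.748142, coefficient = 4
x_6 = 2.0000, f(x_6) = 1.818595, coefficient = 1

I ≈ (0.208333/3) × 23.165659 = 1.608726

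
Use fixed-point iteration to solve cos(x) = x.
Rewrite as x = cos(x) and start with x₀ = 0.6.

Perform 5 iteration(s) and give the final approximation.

Equation: cos(x) = x
Fixed-point form: x = cos(x)
x₀ = 0.6

x_1 = g(0.600000) = 0.825336
x_2 = g(0.825336) = 0.678310
x_3 = g(0.678310) = 0.778634
x_4 = g(0.778634) = 0.711874
x_5 = g(0.711874) = 0.757139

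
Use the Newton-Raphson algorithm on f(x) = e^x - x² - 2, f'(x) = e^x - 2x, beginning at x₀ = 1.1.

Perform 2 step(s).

f(x) = e^x - x² - 2
f'(x) = e^x - 2x
x₀ = 1.1

Newton-Raphson formula: x_{n+1} = x_n - f(x_n)/f'(x_n)

Iteration 1:
  f(1.100000) = -0.205834
  f'(1.100000) = 0.804166
  x_1 = 1.100000 - (-0.205834)/0.804166 = 1.355960
Iteration 2:
  f(1.355960) = 0.041856
  f'(1.355960) = 1.168564
  x_2 = 1.355960 - 0.041856/1.168564 = 1.320141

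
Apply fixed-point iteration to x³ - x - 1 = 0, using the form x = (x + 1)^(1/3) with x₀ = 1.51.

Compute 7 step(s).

Equation: x³ - x - 1 = 0
Fixed-point form: x = (x + 1)^(1/3)
x₀ = 1.51

x_1 = g(1.510000) = 1.359016
x_2 = g(1.359016) = 1.331201
x_3 = g(1.331201) = 1.325948
x_4 = g(1.325948) = 1.324952
x_5 = g(1.324952) = 1.324762
x_6 = g(1.324762) = 1.324726
x_7 = g(1.324726) = 1.324720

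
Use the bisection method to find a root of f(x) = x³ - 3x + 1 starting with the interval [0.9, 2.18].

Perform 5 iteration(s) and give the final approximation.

f(x) = x³ - 3x + 1
Initial interval: [0.9, 2.18]

Iteration 1:
  c_1 = (0.900000 + 2.180000)/2 = 1.540000
  f(c_1) = f(1.540000) = 0.032264
  f(a) × f(c) < 0, new interval: [0.900000, 1.540000]
Iteration 2:
  c_2 = (0.900000 + 1.540000)/2 = 1.220000
  f(c_2) = f(1.220000) = -0.844152
  f(a) × f(c) ≥ 0, new interval: [1.220000, 1.540000]
Iteration 3:
  c_3 = (1.220000 + 1.540000)/2 = 1.380000
  f(c_3) = f(1.380000) = -0.511928
  f(a) × f(c) ≥ 0, new interval: [1.380000, 1.540000]
Iteration 4:
  c_4 = (1.380000 + 1.540000)/2 = 1.460000
  f(c_4) = f(1.460000) = -0.267864
  f(a) × f(c) ≥ 0, new interval: [1.460000, 1.540000]
Iteration 5:
  c_5 = (1.460000 + 1.540000)/2 = 1.500000
  f(c_5) = f(1.500000) = -0.125000
  f(a) × f(c) ≥ 0, new interval: [1.500000, 1.540000]

After 5 iteration(s), the approximation is c_5 = 1.500000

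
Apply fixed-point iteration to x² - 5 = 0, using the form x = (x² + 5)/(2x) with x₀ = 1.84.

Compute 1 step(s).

Equation: x² - 5 = 0
Fixed-point form: x = (x² + 5)/(2x)
x₀ = 1.84

x_1 = g(1.840000) = 2.278696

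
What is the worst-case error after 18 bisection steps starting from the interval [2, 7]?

Bisection error bound: |error| ≤ (b-a)/2^n
|error| ≤ (7 - 2)/2^18 = 5/2^18
|error| ≤ 0.0000190735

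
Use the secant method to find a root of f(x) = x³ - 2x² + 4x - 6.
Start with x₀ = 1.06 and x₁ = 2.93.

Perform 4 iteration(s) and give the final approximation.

f(x) = x³ - 2x² + 4x - 6
x₀ = 1.06, x₁ = 2.93

Secant formula: x_{n+1} = x_n - f(x_n)(x_n - x_{n-1})/(f(x_n) - f(x_{n-1}))

Iteration 1:
  f(1.060000) = -2.816184
  f(2.930000) = 13.703957
  x_2 = 2.930000 - 13.703957×(2.930000 - 1.060000)/(13.703957 - (-2.816184))
       = 1.378778
Iteration 2:
  f(2.930000) = 13.703957
  f(1.378778) = -1.665847
  x_3 = 1.378778 - (-1.665847)×(1.378778 - 2.930000)/(-1.665847 - 13.703957)
       = 1.546907
Iteration 3:
  f(1.378778) = -1.665847
  f(1.546907) = -0.896590
  x_4 = 1.546907 - (-0.896590)×(1.546907 - 1.378778)/(-0.896590 - (-1.665847))
       = 1.742864
Iteration 4:
  f(1.546907) = -0.896590
  f(1.742864) = 0.190389
  x_5 = 1.742864 - 0.190389×(1.742864 - 1.546907)/(0.190389 - (-0.896590))
       = 1.708542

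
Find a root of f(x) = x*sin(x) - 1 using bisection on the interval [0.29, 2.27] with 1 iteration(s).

f(x) = x*sin(x) - 1
Initial interval: [0.29, 2.27]

Iteration 1:
  c_1 = (0.290000 + 2.270000)/2 = 1.280000
  f(c_1) = f(1.280000) = 0.226260
  f(a) × f(c) < 0, new interval: [0.290000, 1.280000]

After 1 iteration(s), the approximation is c_1 = 1.280000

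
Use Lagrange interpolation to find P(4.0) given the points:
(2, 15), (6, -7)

Lagrange interpolation formula:
P(x) = Σ yᵢ × Lᵢ(x)
where Lᵢ(x) = Π_{j≠i} (x - xⱼ)/(xᵢ - xⱼ)

L_0(4.0) = (4.0 - 6)/(2 - 6) = 0.500000
L_1(4.0) = (4.0 - 2)/(6 - 2) = 0.500000

P(4.0) = 15×L_0(4.0) + (-7)×L_1(4.0)
P(4.0) = 4.000000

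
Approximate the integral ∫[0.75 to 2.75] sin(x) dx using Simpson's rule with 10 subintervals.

f(x) = sin(x)
a = 0.75, b = 2.75, n = 10
h = (b - a)/n = 0.200000

Simpson's rule: (h/3)[f(x₀) + 4f(x₁) + 2f(x₂) + ... + f(xₙ)]

x_0 = 0.7500, f(x_0) = 0.681639, coefficient = 1
x_1 = 0.9500, f(x_1) = 0.813416, coefficient = 4
x_2 = 1.1500, f(x_2) = 0.912764, coefficient = 2
x_3 = 1.3500, f(x_3) = 0.975723, coefficient = 4
x_4 = 1.5500, f(x_4) = 0.999784, coefficient = 2
x_5 = 1.7500, f(x_5) = 0.983986, coefficient = 4
x_6 = 1.9500, f(x_6) = 0.928960, coefficient = 2
x_7 = 2.1500, f(x_7) = 0.836899, coefficient = 4
x_8 = 2.3500, f(x_8) = 0.711473, coefficient = 2
x_9 = 2.5500, f(x_9) = 0.557684, coefficient = 4
x_10 = 2.7500, f(x_10) = 0.381661, coefficient = 1

I ≈ (0.200000/3) × 24.840091 = 1.656006
Exact value: 1.655991
Error: 0.000015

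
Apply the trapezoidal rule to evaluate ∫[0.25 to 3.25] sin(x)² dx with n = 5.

f(x) = sin(x)²
a = 0.25, b = 3.25, n = 5
h = (b - a)/n = 0.600000

Trapezoidal rule: (h/2)[f(x₀) + 2f(x₁) + 2f(x₂) + ... + f(xₙ)]

x_0 = 0.2500, f(x_0) = 0.061209, coefficient = 1
x_1 = 0.8500, f(x_1) = 0.564422, coefficient = 2
x_2 = 1.4500, f(x_2) = 0.985479, coefficient = 2
x_3 = 2.0500, f(x_3) = 0.787412, coefficient = 2
x_4 = 2.6500, f(x_4) = 0.222813, coefficient = 2
x_5 = 3.2500, f(x_5) = 0.011706, coefficient = 1

I ≈ (0.600000/2) × 5.193167 = 1.557950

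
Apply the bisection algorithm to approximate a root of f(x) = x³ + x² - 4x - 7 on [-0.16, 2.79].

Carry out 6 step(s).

f(x) = x³ + x² - 4x - 7
Initial interval: [-0.16, 2.79]

Iteration 1:
  c_1 = (-0.160000 + 2.790000)/2 = 1.315000
  f(c_1) = f(1.315000) = -8.256844
  f(a) × f(c) ≥ 0, new interval: [1.315000, 2.790000]
Iteration 2:
  c_2 = (1.315000 + 2.790000)/2 = 2.052500
  f(c_2) = f(2.052500) = -2.350562
  f(a) × f(c) ≥ 0, new interval: [2.052500, 2.790000]
Iteration 3:
  c_3 = (2.052500 + 2.790000)/2 = 2.421250
  f(c_3) = f(2.421250) = 3.371912
  f(a) × f(c) < 0, new interval: [2.052500, 2.421250]
Iteration 4:
  c_4 = (2.052500 + 2.421250)/2 = 2.236875
  f(c_4) = f(2.236875) = 0.248559
  f(a) × f(c) < 0, new interval: [2.052500, 2.236875]
Iteration 5:
  c_5 = (2.052500 + 2.236875)/2 = 2.144688
  f(c_5) = f(2.144688) = -1.114180
  f(a) × f(c) ≥ 0, new interval: [2.144688, 2.236875]
Iteration 6:
  c_6 = (2.144688 + 2.236875)/2 = 2.190781
  f(c_6) = f(2.190781) = -0.448899
  f(a) × f(c) ≥ 0, new interval: [2.190781, 2.236875]

After 6 iteration(s), the approximation is c_6 = 2.190781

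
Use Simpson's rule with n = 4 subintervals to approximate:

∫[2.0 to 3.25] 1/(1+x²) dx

f(x) = 1/(1+x²)
a = 2.0, b = 3.25, n = 4
h = (b - a)/n = 0.312500

Simpson's rule: (h/3)[f(x₀) + 4f(x₁) + 2f(x₂) + ... + f(xₙ)]

x_0 = 2.0000, f(x_0) = 0.200000, coefficient = 1
x_1 = 2.3125, f(x_1) = 0.157538, coefficient = 4
x_2 = 2.6250, f(x_2) = 0.126733, coefficient = 2
x_3 = 2.9375, f(x_3) = 0.103854, coefficient = 4
x_4 = 3.2500, f(x_4) = 0.086486, coefficient = 1

I ≈ (0.312500/3) × 1.585522 = 0.165158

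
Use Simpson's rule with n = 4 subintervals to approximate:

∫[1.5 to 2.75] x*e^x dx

f(x) = x*e^x
a = 1.5, b = 2.75, n = 4
h = (b - a)/n = 0.312500

Simpson's rule: (h/3)[f(x₀) + 4f(x₁) + 2f(x₂) + ... + f(xₙ)]

x_0 = 1.5000, f(x_0) = 6.722534, coefficient = 1
x_1 = 1.8125, f(x_1) = 11.102909, coefficient = 4
x_2 = 2.1250, f(x_2) = 17.792407, coefficient = 2
x_3 = 2.4375, f(x_3) = 27.895710, coefficient = 4
x_4 = 2.7500, f(x_4) = 43.017238, coefficient = 1

I ≈ (0.312500/3) × 241.319061 = 25.137402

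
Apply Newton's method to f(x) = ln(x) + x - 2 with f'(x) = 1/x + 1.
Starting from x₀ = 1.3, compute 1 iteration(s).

f(x) = ln(x) + x - 2
f'(x) = 1/x + 1
x₀ = 1.3

Newton-Raphson formula: x_{n+1} = x_n - f(x_n)/f'(x_n)

Iteration 1:
  f(1.300000) = -0.437636
  f'(1.300000) = 1.769231
  x_1 = 1.300000 - (-0.437636)/1.769231 = 1.547359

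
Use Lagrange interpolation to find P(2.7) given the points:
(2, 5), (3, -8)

Lagrange interpolation formula:
P(x) = Σ yᵢ × Lᵢ(x)
where Lᵢ(x) = Π_{j≠i} (x - xⱼ)/(xᵢ - xⱼ)

L_0(2.7) = (2.7 - 3)/(2 - 3) = 0.300000
L_1(2.7) = (2.7 - 2)/(3 - 2) = 0.700000

P(2.7) = 5×L_0(2.7) + (-8)×L_1(2.7)
P(2.7) = -4.100000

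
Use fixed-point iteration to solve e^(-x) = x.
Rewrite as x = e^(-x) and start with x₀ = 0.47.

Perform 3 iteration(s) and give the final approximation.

Equation: e^(-x) = x
Fixed-point form: x = e^(-x)
x₀ = 0.47

x_1 = g(0.470000) = 0.625002
x_2 = g(0.625002) = 0.535260
x_3 = g(0.535260) = 0.585517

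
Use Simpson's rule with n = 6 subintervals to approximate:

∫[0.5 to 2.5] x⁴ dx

f(x) = x⁴
a = 0.5, b = 2.5, n = 6
h = (b - a)/n = 0.333333

Simpson's rule: (h/3)[f(x₀) + 4f(x₁) + 2f(x₂) + ... + f(xₙ)]

x_0 = 0.5000, f(x_0) = 0.062500, coefficient = 1
x_1 = 0.8333, f(x_1) = 0.482253, coefficient = 4
x_2 = 1.1667, f(x_2) = 1.852623, coefficient = 2
x_3 = 1.5000, f(x_3) = 5.062500, coefficient = 4
x_4 = 1.8333, f(x_4) = 11.297068, coefficient = 2
x_5 = 2.1667, f(x_5) = 22.037809, coefficient = 4
x_6 = 2.5000, f(x_6) = 39.062500, coefficient = 1

I ≈ (0.333333/3) × 175.754630 = 19.528292
Exact value: 19.525000
Error: 0.003292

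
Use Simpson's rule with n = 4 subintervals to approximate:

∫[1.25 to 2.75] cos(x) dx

f(x) = cos(x)
a = 1.25, b = 2.75, n = 4
h = (b - a)/n = 0.375000

Simpson's rule: (h/3)[f(x₀) + 4f(x₁) + 2f(x₂) + ... + f(xₙ)]

x_0 = 1.2500, f(x_0) = 0.315322, coefficient = 1
x_1 = 1.6250, f(x_1) = -0.054177, coefficient = 4
x_2 = 2.0000, f(x_2) = -0.416147, coefficient = 2
x_3 = 2.3750, f(x_3) = -0.720278, coefficient = 4
x_4 = 2.7500, f(x_4) = -0.924302, coefficient = 1

I ≈ (0.375000/3) × -4.539096 = -0.567387
Exact value: -0.567324
Error: 0.000063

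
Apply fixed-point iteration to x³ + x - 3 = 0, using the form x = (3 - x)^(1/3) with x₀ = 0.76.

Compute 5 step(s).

Equation: x³ + x - 3 = 0
Fixed-point form: x = (3 - x)^(1/3)
x₀ = 0.76

x_1 = g(0.760000) = 1.308427
x_2 = g(1.308427) = 1.191508
x_3 = g(1.191508) = 1.218350
x_4 = g(1.218350) = 1.212293
x_5 = g(1.212293) = 1.213665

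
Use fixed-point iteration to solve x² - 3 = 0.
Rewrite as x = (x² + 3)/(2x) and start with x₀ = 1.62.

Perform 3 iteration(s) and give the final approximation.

Equation: x² - 3 = 0
Fixed-point form: x = (x² + 3)/(2x)
x₀ = 1.62

x_1 = g(1.620000) = 1.735926
x_2 = g(1.735926) = 1.732055
x_3 = g(1.732055) = 1.732051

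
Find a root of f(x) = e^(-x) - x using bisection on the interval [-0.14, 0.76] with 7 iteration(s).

f(x) = e^(-x) - x
Initial interval: [-0.14, 0.76]

Iteration 1:
  c_1 = (-0.140000 + 0.760000)/2 = 0.310000
  f(c_1) = f(0.310000) = 0.423447
  f(a) × f(c) ≥ 0, new interval: [0.310000, 0.760000]
Iteration 2:
  c_2 = (0.310000 + 0.760000)/2 = 0.535000
  f(c_2) = f(0.535000) = 0.050669
  f(a) × f(c) ≥ 0, new interval: [0.535000, 0.760000]
Iteration 3:
  c_3 = (0.535000 + 0.760000)/2 = 0.647500
  f(c_3) = f(0.647500) = -0.124147
  f(a) × f(c) < 0, new interval: [0.535000, 0.647500]
Iteration 4:
  c_4 = (0.535000 + 0.647500)/2 = 0.591250
  f(c_4) = f(0.591250) = -0.037615
  f(a) × f(c) < 0, new interval: [0.535000, 0.591250]
Iteration 5:
  c_5 = (0.535000 + 0.591250)/2 = 0.563125
  f(c_5) = f(0.563125) = 0.006302
  f(a) × f(c) ≥ 0, new interval: [0.563125, 0.591250]
Iteration 6:
  c_6 = (0.563125 + 0.591250)/2 = 0.577188
  f(c_6) = f(0.577188) = -0.015712
  f(a) × f(c) < 0, new interval: [0.563125, 0.577188]
Iteration 7:
  c_7 = (0.563125 + 0.577188)/2 = 0.570156
  f(c_7) = f(0.570156) = -0.004719
  f(a) × f(c) < 0, new interval: [0.563125, 0.570156]

After 7 iteration(s), the approximation is c_7 = 0.570156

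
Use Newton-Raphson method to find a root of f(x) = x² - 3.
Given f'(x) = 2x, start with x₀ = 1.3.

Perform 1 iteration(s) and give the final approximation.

f(x) = x² - 3
f'(x) = 2x
x₀ = 1.3

Newton-Raphson formula: x_{n+1} = x_n - f(x_n)/f'(x_n)

Iteration 1:
  f(1.300000) = -1.310000
  f'(1.300000) = 2.600000
  x_1 = 1.300000 - (-1.310000)/2.600000 = 1.803846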